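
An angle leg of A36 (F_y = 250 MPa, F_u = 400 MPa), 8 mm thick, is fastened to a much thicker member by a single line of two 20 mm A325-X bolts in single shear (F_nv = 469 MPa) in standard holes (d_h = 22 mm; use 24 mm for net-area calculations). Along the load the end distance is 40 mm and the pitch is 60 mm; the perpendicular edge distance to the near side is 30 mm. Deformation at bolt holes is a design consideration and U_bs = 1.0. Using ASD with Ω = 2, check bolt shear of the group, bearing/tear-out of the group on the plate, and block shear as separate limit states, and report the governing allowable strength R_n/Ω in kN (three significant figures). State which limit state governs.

Bolt shear: A_b = π·20²/4 = 314.2 mm²; R_n = 469 × 314.2 × 2 × 1 / 1000 = 294.7 kN → 294.7 / 2 = 147 kN.
Bearing: edge l_c = 29, r_n = 111.4 kN; interior l_c = 38, r_n = 145.9 kN; R_n = 111.4 + 1·145.9 = 257.3 kN → 129 kN.
Block shear: A_gv = 800, A_nv = 512, A_nt = 144 mm²; R_n = min(0.6F_uA_nv, 0.6F_yA_gv) + U_bs·F_u·A_nt = 177.6 kN → 88.8 kN.
Block shear governs: 88.8 kN.

88.8 kN (block shear governs)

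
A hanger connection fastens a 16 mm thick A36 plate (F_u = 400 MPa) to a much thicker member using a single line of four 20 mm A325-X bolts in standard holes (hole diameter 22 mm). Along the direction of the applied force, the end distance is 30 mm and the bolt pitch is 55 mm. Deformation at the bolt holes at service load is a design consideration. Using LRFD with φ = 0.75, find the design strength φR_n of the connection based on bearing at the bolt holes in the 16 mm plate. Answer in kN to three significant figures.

Per bolt r_n = 1.2 l_c t F_u ≤ 2.4 d t F_u; upper limit = 2.4 × 20 × 16 × 400 / 1000 = 307.2 kN.
Edge bolt: l_c = 30 − 22/2 = 19 mm → 1.2 × 19 × 16 × 400 / 1000 = 145.9 → r_n = 145.9 kN.
Interior bolts: l_c = 55 − 22 = 33 mm → 1.2 × 33 × 16 × 400 / 1000 = 253.4 → r_n = 253.4 kN.
R_n = 1 × 145.9 + 3 × 253.4 = 906.2 kN.
Design strength φR_n = 0.75 × 906.2 = 680 kN.

680 kN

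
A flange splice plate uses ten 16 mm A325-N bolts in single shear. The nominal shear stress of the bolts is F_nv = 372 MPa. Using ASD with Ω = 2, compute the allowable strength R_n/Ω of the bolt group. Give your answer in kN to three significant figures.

A_b = π × 16² / 4 = 201.1 mm².
R_n = F_nv · A_b · n · n_s = 372 × 201.1 × 10 × 1 / 1000 = 748 kN.
Allowable strength R_n/Ω = 748 / 2 = 374 kN.

374 kN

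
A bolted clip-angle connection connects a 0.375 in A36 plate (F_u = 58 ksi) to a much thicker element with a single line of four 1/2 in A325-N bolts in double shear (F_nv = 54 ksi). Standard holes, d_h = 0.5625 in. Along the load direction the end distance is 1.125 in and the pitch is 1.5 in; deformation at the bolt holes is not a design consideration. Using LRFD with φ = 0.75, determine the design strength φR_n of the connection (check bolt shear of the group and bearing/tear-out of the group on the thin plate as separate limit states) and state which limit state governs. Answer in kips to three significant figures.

63.6 kips (bolt shear governs)

Bolt shear: A_b = π·0.5²/4 = 0.1963 in²; R_n = 54 × 0.1963 × 4 × 2 = 84.82 kips → 0.75 × 84.82 = 63.6 kips.
Bearing (1.5 l_c t F_u ≤ 3.0 d t F_u): upper limit = 3.0·0.5·0.375·58 = 32.62 kips.
  Edge l_c = 1.125 − 0.5625/2 = 0.8438 → r_n = 27.53 kips; interior l_c = 1.5 − 0.5625 = 0.9375 → r_n = 30.59 kips.
  R_n,bearing = 1·27.53 + 3·30.59 = 119.3 kips → 0.75 × 119.3 = 89.5 kips.
Bolt shear governs: 63.6 kips.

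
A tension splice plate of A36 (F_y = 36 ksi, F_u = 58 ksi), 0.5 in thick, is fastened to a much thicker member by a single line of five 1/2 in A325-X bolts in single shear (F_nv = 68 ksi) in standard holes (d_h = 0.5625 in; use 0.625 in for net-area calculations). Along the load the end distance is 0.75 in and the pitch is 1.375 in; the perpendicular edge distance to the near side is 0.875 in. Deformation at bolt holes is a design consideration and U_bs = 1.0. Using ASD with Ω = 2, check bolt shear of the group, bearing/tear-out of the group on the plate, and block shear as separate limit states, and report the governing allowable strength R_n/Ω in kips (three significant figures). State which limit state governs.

33.4 kips (bolt shear governs)

Bolt shear: A_b = π·0.5²/4 = 0.1963 in²; R_n = 68 × 0.1963 × 5 × 1 = 66.76 kips → 66.76 / 2 = 33.4 kips.
Bearing: edge l_c = 0.4688, r_n = 16.31 kips; interior l_c = 0.8125, r_n = 28.27 kips; R_n = 16.31 + 4·28.27 = 129.4 kips → 64.7 kips.
Block shear: A_gv = 3.125, A_nv = 1.719, A_nt = 0.2812 in²; R_n = min(0.6F_uA_nv, 0.6F_yA_gv) + U_bs·F_u·A_nt = 76.12 kips → 38.1 kips.
Bolt shear governs: 33.4 kips.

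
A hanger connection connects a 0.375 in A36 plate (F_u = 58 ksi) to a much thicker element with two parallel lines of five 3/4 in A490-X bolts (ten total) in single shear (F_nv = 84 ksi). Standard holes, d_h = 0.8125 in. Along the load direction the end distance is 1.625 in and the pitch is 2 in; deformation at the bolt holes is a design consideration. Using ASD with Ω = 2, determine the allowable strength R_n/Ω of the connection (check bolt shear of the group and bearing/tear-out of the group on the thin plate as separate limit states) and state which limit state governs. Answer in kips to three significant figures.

156 kips (bearing governs)

Bolt shear: A_b = π·0.75²/4 = 0.4418 in²; R_n = 84 × 0.4418 × 10 × 1 = 371.1 kips → 371.1 / 2 = 186 kips.
Bearing (1.2 l_c t F_u ≤ 2.4 d t F_u): upper limit = 2.4·0.75·0.375·58 = 39.15 kips.
  Edge l_c = 1.625 − 0.8125/2 = 1.219 → r_n = 31.81 kips; interior l_c = 2 − 0.8125 = 1.188 → r_n = 30.99 kips.
  R_n,bearing = 2·31.81 + 8·30.99 = 311.6 kips → 311.6 / 2 = 156 kips.
Bearing governs: 156 kips.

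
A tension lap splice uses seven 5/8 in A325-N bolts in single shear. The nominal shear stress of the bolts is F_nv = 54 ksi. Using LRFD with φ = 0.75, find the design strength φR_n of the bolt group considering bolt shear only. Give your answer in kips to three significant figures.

A_b = π × 0.625² / 4 = 0.3068 in².
R_n = F_nv · A_b · n · n_s = 54 × 0.3068 × 7 × 1 = 116 kips.
Design strength φR_n = 0.75 × 116 = 87 kips.

87 kips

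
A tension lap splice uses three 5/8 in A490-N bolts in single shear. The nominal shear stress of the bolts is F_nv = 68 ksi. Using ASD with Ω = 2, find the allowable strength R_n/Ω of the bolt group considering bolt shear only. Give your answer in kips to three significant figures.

A_b = π × 0.625² / 4 = 0.3068 in².
R_n = F_nv · A_b · n · n_s = 68 × 0.3068 × 3 × 1 = 62.59 kips.
Allowable strength R_n/Ω = 62.59 / 2 = 31.3 kips.

31.3 kips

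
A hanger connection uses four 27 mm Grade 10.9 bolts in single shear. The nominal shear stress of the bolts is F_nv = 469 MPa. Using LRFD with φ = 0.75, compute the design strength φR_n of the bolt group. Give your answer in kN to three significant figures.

A_b = π × 27² / 4 = 572.6 mm².
R_n = F_nv · A_b · n · n_s = 469 × 572.6 × 4 × 1 / 1000 = 1074 kN.
Design strength φR_n = 0.75 × 1074 = 806 kN.

806 kN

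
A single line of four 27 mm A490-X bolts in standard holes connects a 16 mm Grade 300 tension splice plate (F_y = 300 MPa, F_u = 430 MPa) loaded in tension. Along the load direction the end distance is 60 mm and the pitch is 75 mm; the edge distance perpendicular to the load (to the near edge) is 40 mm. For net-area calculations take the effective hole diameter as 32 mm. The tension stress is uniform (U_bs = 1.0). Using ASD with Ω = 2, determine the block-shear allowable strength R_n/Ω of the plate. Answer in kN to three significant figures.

440 kN

Shear plane L_v = 60 + 3·75 = 285 mm; A_gv = 285 × 16 = 4560 mm².
A_nv = (285 − 3.5·32) × 16 = 2768 mm².
A_nt = (40 − 0.5·32) × 16 = 384 mm².
0.6 F_u A_nv = 714.1 kN; 0.6 F_y A_gv = 820.8 kN → shear rupture governs the shear term.
R_n = 714.1 + 1.0 × 430 × 384 / 1000 = 879.3 kN.
Allowable strength R_n/Ω = 879.3 / 2 = 440 kN.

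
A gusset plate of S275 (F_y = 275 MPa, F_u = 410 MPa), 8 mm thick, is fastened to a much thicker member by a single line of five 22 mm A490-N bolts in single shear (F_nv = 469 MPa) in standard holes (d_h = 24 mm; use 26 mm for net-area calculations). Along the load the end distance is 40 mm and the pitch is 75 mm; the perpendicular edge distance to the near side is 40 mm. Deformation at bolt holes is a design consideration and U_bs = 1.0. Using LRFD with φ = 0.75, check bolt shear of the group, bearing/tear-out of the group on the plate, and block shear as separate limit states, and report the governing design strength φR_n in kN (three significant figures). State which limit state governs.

396 kN (block shear governs)

Bolt shear: A_b = π·22²/4 = 380.1 mm²; R_n = 469 × 380.1 × 5 × 1 / 1000 = 891.4 kN → 0.75 × 891.4 = 669 kN.
Bearing: edge l_c = 28, r_n = 110.2 kN; interior l_c = 51, r_n = 173.2 kN; R_n = 110.2 + 4·173.2 = 802.9 kN → 602 kN.
Block shear: A_gv = 2720, A_nv = 1784, A_nt = 216 mm²; R_n = min(0.6F_uA_nv, 0.6F_yA_gv) + U_bs·F_u·A_nt = 527.4 kN → 396 kN.
Block shear governs: 396 kN.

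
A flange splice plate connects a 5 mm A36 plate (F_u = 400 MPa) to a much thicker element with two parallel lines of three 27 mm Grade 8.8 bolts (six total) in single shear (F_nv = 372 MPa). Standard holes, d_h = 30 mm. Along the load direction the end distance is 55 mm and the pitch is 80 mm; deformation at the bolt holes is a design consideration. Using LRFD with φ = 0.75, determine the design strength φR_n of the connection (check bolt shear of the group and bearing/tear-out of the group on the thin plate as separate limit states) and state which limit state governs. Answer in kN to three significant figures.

504 kN (bearing governs)

Bolt shear: A_b = π·27²/4 = 572.6 mm²; R_n = 372 × 572.6 × 6 × 1 / 1000 = 1278 kN → 0.75 × 1278 = 958 kN.
Bearing (1.2 l_c t F_u ≤ 2.4 d t F_u): upper limit = 2.4·27·5·400 / 1000 = 129.6 kN.
  Edge l_c = 55 − 30/2 = 40 → r_n = 96 kN; interior l_c = 80 − 30 = 50 → r_n = 120 kN.
  R_n,bearing = 2·96 + 4·120 = 672 kN → 0.75 × 672 = 504 kN.
Bearing governs: 504 kN.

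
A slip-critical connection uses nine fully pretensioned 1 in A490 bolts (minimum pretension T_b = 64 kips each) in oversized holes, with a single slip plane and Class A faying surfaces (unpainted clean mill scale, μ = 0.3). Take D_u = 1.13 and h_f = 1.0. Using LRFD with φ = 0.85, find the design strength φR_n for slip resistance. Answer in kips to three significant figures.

R_n = μ · D_u · h_f · T_b · n_s · n_b = 0.3 × 1.13 × 1.0 × 64 × 1 × 9 = 195.3 kips.
Design strength φR_n = 0.85 × 195.3 = 166 kips.

166 kips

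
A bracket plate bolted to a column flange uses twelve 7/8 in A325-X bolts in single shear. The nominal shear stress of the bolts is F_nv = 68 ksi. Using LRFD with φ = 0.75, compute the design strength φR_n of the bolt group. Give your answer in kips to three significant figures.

A_b = π × 0.875² / 4 = 0.6013 in².
R_n = F_nv · A_b · n · n_s = 68 × 0.6013 × 12 × 1 = 490.7 kips.
Design strength φR_n = 0.75 × 490.7 = 368 kips.

368 kips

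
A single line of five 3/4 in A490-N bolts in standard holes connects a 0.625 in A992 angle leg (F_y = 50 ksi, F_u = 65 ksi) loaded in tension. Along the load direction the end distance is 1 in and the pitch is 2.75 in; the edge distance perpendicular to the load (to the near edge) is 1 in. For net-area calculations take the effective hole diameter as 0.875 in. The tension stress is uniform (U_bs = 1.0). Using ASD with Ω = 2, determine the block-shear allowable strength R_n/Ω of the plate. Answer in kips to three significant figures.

Shear plane L_v = 1 + 4·2.75 = 12 in; A_gv = 12 × 0.625 = 7.5 in².
A_nv = (12 − 4.5·0.875) × 0.625 = 5.039 in².
A_nt = (1 − 0.5·0.875) × 0.625 = 0.3516 in².
0.6 F_u A_nv = 196.5 kips; 0.6 F_y A_gv = 225 kips → shear rupture governs the shear term.
R_n = 196.5 + 1.0 × 65 × 0.3516 = 219.4 kips.
Allowable strength R_n/Ω = 219.4 / 2 = 110 kips.

110 kips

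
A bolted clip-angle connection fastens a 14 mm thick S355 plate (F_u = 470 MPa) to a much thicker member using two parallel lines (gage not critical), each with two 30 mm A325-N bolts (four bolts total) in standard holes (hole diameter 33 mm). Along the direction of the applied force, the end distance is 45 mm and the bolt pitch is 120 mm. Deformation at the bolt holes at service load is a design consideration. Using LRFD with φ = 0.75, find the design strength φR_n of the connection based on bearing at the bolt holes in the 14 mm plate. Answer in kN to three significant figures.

1050 kN

Per bolt r_n = 1.2 l_c t F_u ≤ 2.4 d t F_u; upper limit = 2.4 × 30 × 14 × 470 / 1000 = 473.8 kN.
Edge bolt: l_c = 45 − 33/2 = 28.5 mm → 1.2 × 28.5 × 14 × 470 / 1000 = 225 → r_n = 225 kN.
Interior bolts: l_c = 120 − 33 = 87 mm → 1.2 × 87 × 14 × 470 / 1000 = 687 → r_n = 473.8 kN.
R_n = 2 × 225 + 2 × 473.8 = 1398 kN.
Design strength φR_n = 0.75 × 1398 = 1050 kN.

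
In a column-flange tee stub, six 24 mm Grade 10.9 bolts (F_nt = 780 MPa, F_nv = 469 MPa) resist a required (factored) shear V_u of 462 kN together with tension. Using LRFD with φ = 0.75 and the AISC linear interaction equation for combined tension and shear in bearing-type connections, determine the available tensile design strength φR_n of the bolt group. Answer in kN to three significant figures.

A_b = π·24²/4 = 452.4 mm²; f_rv = 462 × 1000 / (6 × 452.4) = 170.2 MPa.
F'_nt = 1.3 F_nt − (F_nt / φF_nv) f_rv = 1.3·780 − (780/(0.75·469))·170.2 = 636.6 MPa, capped at F_nt → F'_nt = 636.6 MPa.
R_n = F'_nt · A_b · n = 636.6 × 452.4 × 6 / 1000 = 1728 kN.
Design strength φR_n = 0.75 × 1728 = 1300 kN.

1300 kN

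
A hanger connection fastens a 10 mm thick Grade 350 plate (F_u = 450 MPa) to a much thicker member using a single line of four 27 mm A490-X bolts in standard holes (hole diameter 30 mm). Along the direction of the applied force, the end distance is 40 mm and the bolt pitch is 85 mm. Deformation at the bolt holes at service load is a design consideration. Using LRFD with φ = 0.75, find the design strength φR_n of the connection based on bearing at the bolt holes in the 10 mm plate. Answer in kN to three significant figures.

Per bolt r_n = 1.2 l_c t F_u ≤ 2.4 d t F_u; upper limit = 2.4 × 27 × 10 × 450 / 1000 = 291.6 kN.
Edge bolt: l_c = 40 − 30/2 = 25 mm → 1.2 × 25 × 10 × 450 / 1000 = 135 → r_n = 135 kN.
Interior bolts: l_c = 85 − 30 = 55 mm → 1.2 × 55 × 10 × 450 / 1000 = 297 → r_n = 291.6 kN.
R_n = 1 × 135 + 3 × 291.6 = 1010 kN.
Design strength φR_n = 0.75 × 1010 = 757 kN.

757 kN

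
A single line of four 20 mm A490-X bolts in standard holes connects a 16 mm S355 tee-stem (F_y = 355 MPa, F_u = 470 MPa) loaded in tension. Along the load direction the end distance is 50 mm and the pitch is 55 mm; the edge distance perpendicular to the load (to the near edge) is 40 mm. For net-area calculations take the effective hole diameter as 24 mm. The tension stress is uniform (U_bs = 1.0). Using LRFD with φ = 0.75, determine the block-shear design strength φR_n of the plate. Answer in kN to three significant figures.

Shear plane L_v = 50 + 3·55 = 215 mm; A_gv = 215 × 16 = 3440 mm².
A_nv = (215 − 3.5·24) × 16 = 2096 mm².
A_nt = (40 − 0.5·24) × 16 = 448 mm².
0.6 F_u A_nv = 591.1 kN; 0.6 F_y A_gv = 732.7 kN → shear rupture governs the shear term.
R_n = 591.1 + 1.0 × 470 × 448 / 1000 = 801.6 kN.
Design strength φR_n = 0.75 × 801.6 = 601 kN.

601 kN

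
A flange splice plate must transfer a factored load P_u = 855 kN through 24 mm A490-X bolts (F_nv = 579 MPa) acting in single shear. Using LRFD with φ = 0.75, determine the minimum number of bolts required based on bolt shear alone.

A_b = π·24²/4 = 452.4 mm².
Per-bolt design strength φR_n = 0.75 × 579 × 452.4 × 1 / 1000 = 196.5 kN.
n ≥ 855 / 196.5 = 4.352 → use 5 bolts.

5 bolts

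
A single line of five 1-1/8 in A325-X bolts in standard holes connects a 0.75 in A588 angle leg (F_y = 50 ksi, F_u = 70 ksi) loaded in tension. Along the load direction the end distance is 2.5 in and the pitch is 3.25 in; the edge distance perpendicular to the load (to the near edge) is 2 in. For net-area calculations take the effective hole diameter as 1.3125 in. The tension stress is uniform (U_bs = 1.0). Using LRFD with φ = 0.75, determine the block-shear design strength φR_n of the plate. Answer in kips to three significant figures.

280 kips

Shear plane L_v = 2.5 + 4·3.25 = 15.5 in; A_gv = 15.5 × 0.75 = 11.62 in².
A_nv = (15.5 − 4.5·1.3125) × 0.75 = 7.195 in².
A_nt = (2 − 0.5·1.3125) × 0.75 = 1.008 in².
0.6 F_u A_nv = 302.2 kips; 0.6 F_y A_gv = 348.8 kips → shear rupture governs the shear term.
R_n = 302.2 + 1.0 × 70 × 1.008 = 372.8 kips.
Design strength φR_n = 0.75 × 372.8 = 280 kips.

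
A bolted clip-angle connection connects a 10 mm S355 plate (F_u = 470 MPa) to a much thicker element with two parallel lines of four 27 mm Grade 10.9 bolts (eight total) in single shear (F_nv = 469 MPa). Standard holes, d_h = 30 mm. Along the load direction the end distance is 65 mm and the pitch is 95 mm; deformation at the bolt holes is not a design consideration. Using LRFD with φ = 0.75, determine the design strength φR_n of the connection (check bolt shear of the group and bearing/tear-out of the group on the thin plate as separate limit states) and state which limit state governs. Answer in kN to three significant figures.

Bolt shear: A_b = π·27²/4 = 572.6 mm²; R_n = 469 × 572.6 × 8 × 1 / 1000 = 2148 kN → 0.75 × 2148 = 1610 kN.
Bearing (1.5 l_c t F_u ≤ 3.0 d t F_u): upper limit = 3.0·27·10·470 / 1000 = 380.7 kN.
  Edge l_c = 65 − 30/2 = 50 → r_n = 352.5 kN; interior l_c = 95 − 30 = 65 → r_n = 380.7 kN.
  R_n,bearing = 2·352.5 + 6·380.7 = 2989 kN → 0.75 × 2989 = 2240 kN.
Bolt shear governs: 1610 kN.

1610 kN (bolt shear governs)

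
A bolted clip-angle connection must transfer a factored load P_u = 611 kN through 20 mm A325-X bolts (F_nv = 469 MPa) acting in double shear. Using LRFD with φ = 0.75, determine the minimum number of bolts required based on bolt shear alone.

A_b = π·20²/4 = 314.2 mm².
Per-bolt design strength φR_n = 0.75 × 469 × 314.2 × 2 / 1000 = 221 kN.
n ≥ 611 / 221 = 2.765 → use 3 bolts.

3 bolts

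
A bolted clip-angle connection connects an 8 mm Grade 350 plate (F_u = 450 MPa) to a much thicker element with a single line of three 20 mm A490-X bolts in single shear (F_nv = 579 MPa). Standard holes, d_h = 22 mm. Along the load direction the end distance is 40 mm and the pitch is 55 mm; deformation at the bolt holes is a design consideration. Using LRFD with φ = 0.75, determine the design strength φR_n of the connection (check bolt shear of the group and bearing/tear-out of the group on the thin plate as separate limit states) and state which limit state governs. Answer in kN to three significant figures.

308 kN (bearing governs)

Bolt shear: A_b = π·20²/4 = 314.2 mm²; R_n = 579 × 314.2 × 3 × 1 / 1000 = 545.7 kN → 0.75 × 545.7 = 409 kN.
Bearing (1.2 l_c t F_u ≤ 2.4 d t F_u): upper limit = 2.4·20·8·450 / 1000 = 172.8 kN.
  Edge l_c = 40 − 22/2 = 29 → r_n = 125.3 kN; interior l_c = 55 − 22 = 33 → r_n = 142.6 kN.
  R_n,bearing = 1·125.3 + 2·142.6 = 410.4 kN → 0.75 × 410.4 = 308 kN.
Bearing governs: 308 kN.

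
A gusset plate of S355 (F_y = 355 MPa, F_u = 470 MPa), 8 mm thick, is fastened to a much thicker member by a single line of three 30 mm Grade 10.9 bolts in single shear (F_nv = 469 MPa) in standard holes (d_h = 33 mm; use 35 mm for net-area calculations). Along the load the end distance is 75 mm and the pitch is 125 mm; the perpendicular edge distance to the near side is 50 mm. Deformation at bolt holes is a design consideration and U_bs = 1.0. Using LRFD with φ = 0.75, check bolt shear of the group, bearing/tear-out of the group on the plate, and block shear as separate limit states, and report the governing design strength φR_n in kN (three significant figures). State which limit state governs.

494 kN (block shear governs)

Bolt shear: A_b = π·30²/4 = 706.9 mm²; R_n = 469 × 706.9 × 3 × 1 / 1000 = 994.5 kN → 0.75 × 994.5 = 746 kN.
Bearing: edge l_c = 58.5, r_n = 264 kN; interior l_c = 92, r_n = 270.7 kN; R_n = 264 + 2·270.7 = 805.4 kN → 604 kN.
Block shear: A_gv = 2600, A_nv = 1900, A_nt = 260 mm²; R_n = min(0.6F_uA_nv, 0.6F_yA_gv) + U_bs·F_u·A_nt = 658 kN → 494 kN.
Block shear governs: 494 kN.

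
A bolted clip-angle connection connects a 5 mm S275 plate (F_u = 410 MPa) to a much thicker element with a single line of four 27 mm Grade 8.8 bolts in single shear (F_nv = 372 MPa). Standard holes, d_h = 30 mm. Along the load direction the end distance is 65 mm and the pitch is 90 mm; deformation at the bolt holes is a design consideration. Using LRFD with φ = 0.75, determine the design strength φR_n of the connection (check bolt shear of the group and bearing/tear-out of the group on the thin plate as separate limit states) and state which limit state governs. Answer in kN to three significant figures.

Bolt shear: A_b = π·27²/4 = 572.6 mm²; R_n = 372 × 572.6 × 4 × 1 / 1000 = 852 kN → 0.75 × 852 = 639 kN.
Bearing (1.2 l_c t F_u ≤ 2.4 d t F_u): upper limit = 2.4·27·5·410 / 1000 = 132.8 kN.
  Edge l_c = 65 − 30/2 = 50 → r_n = 123 kN; interior l_c = 90 − 30 = 60 → r_n = 132.8 kN.
  R_n,bearing = 1·123 + 3·132.8 = 521.5 kN → 0.75 × 521.5 = 391 kN.
Bearing governs: 391 kN.

391 kN (bearing governs)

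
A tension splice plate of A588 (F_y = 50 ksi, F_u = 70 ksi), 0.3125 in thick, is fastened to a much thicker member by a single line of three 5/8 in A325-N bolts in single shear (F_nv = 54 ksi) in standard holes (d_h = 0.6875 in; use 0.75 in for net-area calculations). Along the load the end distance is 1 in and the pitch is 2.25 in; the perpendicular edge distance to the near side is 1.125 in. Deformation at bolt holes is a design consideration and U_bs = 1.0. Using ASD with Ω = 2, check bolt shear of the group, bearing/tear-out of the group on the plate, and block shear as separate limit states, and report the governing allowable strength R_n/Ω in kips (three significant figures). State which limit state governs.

24.9 kips (bolt shear governs)

Bolt shear: A_b = π·0.625²/4 = 0.3068 in²; R_n = 54 × 0.3068 × 3 × 1 = 49.7 kips → 49.7 / 2 = 24.9 kips.
Bearing: edge l_c = 0.6562, r_n = 17.23 kips; interior l_c = 1.562, r_n = 32.81 kips; R_n = 17.23 + 2·32.81 = 82.85 kips → 41.4 kips.
Block shear: A_gv = 1.719, A_nv = 1.133, A_nt = 0.2344 in²; R_n = min(0.6F_uA_nv, 0.6F_yA_gv) + U_bs·F_u·A_nt = 63.98 kips → 32 kips.
Bolt shear governs: 24.9 kips.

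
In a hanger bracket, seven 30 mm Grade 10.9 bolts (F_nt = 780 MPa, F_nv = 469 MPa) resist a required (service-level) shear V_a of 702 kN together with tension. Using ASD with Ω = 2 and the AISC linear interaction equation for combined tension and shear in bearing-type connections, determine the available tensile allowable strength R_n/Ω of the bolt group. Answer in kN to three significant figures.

1340 kN

A_b = π·30²/4 = 706.9 mm²; f_rv = 702 × 1000 / (7 × 706.9) = 141.9 MPa.
F'_nt = 1.3 F_nt − (Ω F_nt / F_nv) f_rv = 1.3·780 − (2·780/469)·141.9 = 542.1 MPa, capped at F_nt → F'_nt = 542.1 MPa.
R_n = F'_nt · A_b · n = 542.1 × 706.9 × 7 / 1000 = 2682 kN.
Allowable strength R_n/Ω = 2682 / 2 = 1340 kN.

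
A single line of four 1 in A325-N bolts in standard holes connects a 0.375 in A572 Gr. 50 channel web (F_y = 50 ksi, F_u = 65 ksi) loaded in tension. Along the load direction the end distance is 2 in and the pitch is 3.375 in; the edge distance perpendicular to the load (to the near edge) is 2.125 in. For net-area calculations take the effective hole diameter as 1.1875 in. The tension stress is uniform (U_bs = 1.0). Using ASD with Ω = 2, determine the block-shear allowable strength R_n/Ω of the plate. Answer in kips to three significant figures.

76.9 kips

Shear plane L_v = 2 + 3·3.375 = 12.12 in; A_gv = 12.12 × 0.375 = 4.547 in².
A_nv = (12.12 − 3.5·1.1875) × 0.375 = 2.988 in².
A_nt = (2.125 − 0.5·1.1875) × 0.375 = 0.5742 in².
0.6 F_u A_nv = 116.5 kips; 0.6 F_y A_gv = 136.4 kips → shear rupture governs the shear term.
R_n = 116.5 + 1.0 × 65 × 0.5742 = 153.9 kips.
Allowable strength R_n/Ω = 153.9 / 2 = 76.9 kips.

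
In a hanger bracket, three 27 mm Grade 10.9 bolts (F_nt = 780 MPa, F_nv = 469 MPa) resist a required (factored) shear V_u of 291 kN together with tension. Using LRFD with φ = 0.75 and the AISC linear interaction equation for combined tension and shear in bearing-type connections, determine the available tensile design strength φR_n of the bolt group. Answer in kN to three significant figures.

822 kN

A_b = π·27²/4 = 572.6 mm²; f_rv = 291 × 1000 / (3 × 572.6) = 169.4 MPa.
F'_nt = 1.3 F_nt − (F_nt / φF_nv) f_rv = 1.3·780 − (780/(0.75·469))·169.4 = 638.3 MPa, capped at F_nt → F'_nt = 638.3 MPa.
R_n = F'_nt · A_b · n = 638.3 × 572.6 × 3 / 1000 = 1096 kN.
Design strength φR_n = 0.75 × 1096 = 822 kN.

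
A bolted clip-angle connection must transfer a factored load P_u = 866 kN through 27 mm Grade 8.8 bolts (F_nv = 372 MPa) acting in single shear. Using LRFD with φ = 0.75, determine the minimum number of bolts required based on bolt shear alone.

6 bolts

A_b = π·27²/4 = 572.6 mm².
Per-bolt design strength φR_n = 0.75 × 372 × 572.6 × 1 / 1000 = 159.7 kN.
n ≥ 866 / 159.7 = 5.421 → use 6 bolts.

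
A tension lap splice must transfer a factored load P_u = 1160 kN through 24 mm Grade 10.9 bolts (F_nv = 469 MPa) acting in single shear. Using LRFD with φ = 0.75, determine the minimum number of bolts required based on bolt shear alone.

A_b = π·24²/4 = 452.4 mm².
Per-bolt design strength φR_n = 0.75 × 469 × 452.4 × 1 / 1000 = 159.1 kN.
n ≥ 1160 / 159.1 = 7.29 → use 8 bolts.

8 bolts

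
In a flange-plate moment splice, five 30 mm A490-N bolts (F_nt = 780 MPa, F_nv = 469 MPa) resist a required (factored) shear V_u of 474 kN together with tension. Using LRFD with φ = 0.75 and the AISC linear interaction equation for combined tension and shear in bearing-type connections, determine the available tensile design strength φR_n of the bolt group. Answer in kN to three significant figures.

1900 kN

A_b = π·30²/4 = 706.9 mm²; f_rv = 474 × 1000 / (5 × 706.9) = 134.1 MPa.
F'_nt = 1.3 F_nt − (F_nt / φF_nv) f_rv = 1.3·780 − (780/(0.75·469))·134.1 = 716.6 MPa, capped at F_nt → F'_nt = 716.6 MPa.
R_n = F'_nt · A_b · n = 716.6 × 706.9 × 5 / 1000 = 2533 kN.
Design strength φR_n = 0.75 × 2533 = 1900 kN.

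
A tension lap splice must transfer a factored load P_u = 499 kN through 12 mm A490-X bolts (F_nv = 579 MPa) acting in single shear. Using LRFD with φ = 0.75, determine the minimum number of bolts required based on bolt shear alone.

A_b = π·12²/4 = 113.1 mm².
Per-bolt design strength φR_n = 0.75 × 579 × 113.1 × 1 / 1000 = 49.11 kN.
n ≥ 499 / 49.11 = 10.16 → use 11 bolts.

11 bolts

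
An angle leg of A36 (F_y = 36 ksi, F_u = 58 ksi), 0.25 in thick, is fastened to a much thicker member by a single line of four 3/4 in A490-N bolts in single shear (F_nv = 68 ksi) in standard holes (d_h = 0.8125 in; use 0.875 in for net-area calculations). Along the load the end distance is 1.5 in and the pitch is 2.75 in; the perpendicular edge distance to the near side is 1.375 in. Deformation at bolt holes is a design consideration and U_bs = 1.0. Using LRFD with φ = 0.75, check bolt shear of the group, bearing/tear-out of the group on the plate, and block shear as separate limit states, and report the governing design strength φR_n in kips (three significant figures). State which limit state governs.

49.7 kips (block shear governs)

Bolt shear: A_b = π·0.75²/4 = 0.4418 in²; R_n = 68 × 0.4418 × 4 × 1 = 120.2 kips → 0.75 × 120.2 = 90.1 kips.
Bearing: edge l_c = 1.094, r_n = 19.03 kips; interior l_c = 1.938, r_n = 26.1 kips; R_n = 19.03 + 3·26.1 = 97.33 kips → 73 kips.
Block shear: A_gv = 2.438, A_nv = 1.672, A_nt = 0.2344 in²; R_n = min(0.6F_uA_nv, 0.6F_yA_gv) + U_bs·F_u·A_nt = 66.24 kips → 49.7 kips.
Block shear governs: 49.7 kips.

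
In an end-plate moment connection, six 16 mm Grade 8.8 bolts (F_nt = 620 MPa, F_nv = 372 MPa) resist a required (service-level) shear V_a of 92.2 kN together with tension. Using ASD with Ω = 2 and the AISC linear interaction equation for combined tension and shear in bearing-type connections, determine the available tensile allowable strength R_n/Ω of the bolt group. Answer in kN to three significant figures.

333 kN

A_b = π·16²/4 = 201.1 mm²; f_rv = 92.2 × 1000 / (6 × 201.1) = 76.43 MPa.
F'_nt = 1.3 F_nt − (Ω F_nt / F_nv) f_rv = 1.3·620 − (2·620/372)·76.43 = 551.2 MPa, capped at F_nt → F'_nt = 551.2 MPa.
R_n = F'_nt · A_b · n = 551.2 × 201.1 × 6 / 1000 = 665 kN.
Allowable strength R_n/Ω = 665 / 2 = 333 kN.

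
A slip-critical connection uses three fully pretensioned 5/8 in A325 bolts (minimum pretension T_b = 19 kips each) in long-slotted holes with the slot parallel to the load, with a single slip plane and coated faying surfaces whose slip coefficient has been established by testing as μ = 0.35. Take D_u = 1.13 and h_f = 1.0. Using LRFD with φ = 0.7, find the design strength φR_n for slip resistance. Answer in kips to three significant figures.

R_n = μ · D_u · h_f · T_b · n_s · n_b = 0.35 × 1.13 × 1.0 × 19 × 1 × 3 = 22.54 kips.
Design strength φR_n = 0.7 × 22.54 = 15.8 kips.

15.8 kips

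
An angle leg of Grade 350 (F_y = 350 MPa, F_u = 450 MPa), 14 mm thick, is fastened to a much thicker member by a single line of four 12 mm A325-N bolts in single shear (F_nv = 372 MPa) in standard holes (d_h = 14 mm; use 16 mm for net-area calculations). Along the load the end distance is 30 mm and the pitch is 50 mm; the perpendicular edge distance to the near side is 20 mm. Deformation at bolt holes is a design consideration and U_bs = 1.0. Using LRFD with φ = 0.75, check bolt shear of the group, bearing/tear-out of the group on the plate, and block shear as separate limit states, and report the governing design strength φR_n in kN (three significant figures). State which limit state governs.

Bolt shear: A_b = π·12²/4 = 113.1 mm²; R_n = 372 × 113.1 × 4 × 1 / 1000 = 168.3 kN → 0.75 × 168.3 = 126 kN.
Bearing: edge l_c = 23, r_n = 173.9 kN; interior l_c = 36, r_n = 181.4 kN; R_n = 173.9 + 3·181.4 = 718.2 kN → 539 kN.
Block shear: A_gv = 2520, A_nv = 1736, A_nt = 168 mm²; R_n = min(0.6F_uA_nv, 0.6F_yA_gv) + U_bs·F_u·A_nt = 544.3 kN → 408 kN.
Bolt shear governs: 126 kN.

126 kN (bolt shear governs)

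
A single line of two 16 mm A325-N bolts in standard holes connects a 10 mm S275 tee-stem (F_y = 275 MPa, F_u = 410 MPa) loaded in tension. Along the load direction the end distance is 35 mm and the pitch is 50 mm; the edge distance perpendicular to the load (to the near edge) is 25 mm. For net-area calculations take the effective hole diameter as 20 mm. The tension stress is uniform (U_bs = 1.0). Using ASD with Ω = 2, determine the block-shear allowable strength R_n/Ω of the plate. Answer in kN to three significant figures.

98.4 kN

Shear plane L_v = 35 + 1·50 = 85 mm; A_gv = 85 × 10 = 850 mm².
A_nv = (85 − 1.5·20) × 10 = 550 mm².
A_nt = (25 − 0.5·20) × 10 = 150 mm².
0.6 F_u A_nv = 135.3 kN; 0.6 F_y A_gv = 140.2 kN → shear rupture governs the shear term.
R_n = 135.3 + 1.0 × 410 × 150 / 1000 = 196.8 kN.
Allowable strength R_n/Ω = 196.8 / 2 = 98.4 kN.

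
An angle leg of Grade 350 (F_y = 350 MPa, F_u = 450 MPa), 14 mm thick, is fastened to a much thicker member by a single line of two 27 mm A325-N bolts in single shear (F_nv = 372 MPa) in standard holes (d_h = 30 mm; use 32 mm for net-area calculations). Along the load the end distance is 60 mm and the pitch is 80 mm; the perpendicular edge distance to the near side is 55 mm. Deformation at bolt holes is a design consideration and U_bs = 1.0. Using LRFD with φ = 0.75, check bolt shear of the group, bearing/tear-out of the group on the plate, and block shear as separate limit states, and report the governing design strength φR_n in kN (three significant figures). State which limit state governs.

Bolt shear: A_b = π·27²/4 = 572.6 mm²; R_n = 372 × 572.6 × 2 × 1 / 1000 = 426 kN → 0.75 × 426 = 319 kN.
Bearing: edge l_c = 45, r_n = 340.2 kN; interior l_c = 50, r_n = 378 kN; R_n = 340.2 + 1·378 = 718.2 kN → 539 kN.
Block shear: A_gv = 1960, A_nv = 1288, A_nt = 546 mm²; R_n = min(0.6F_uA_nv, 0.6F_yA_gv) + U_bs·F_u·A_nt = 593.5 kN → 445 kN.
Bolt shear governs: 319 kN.

319 kN (bolt shear governs)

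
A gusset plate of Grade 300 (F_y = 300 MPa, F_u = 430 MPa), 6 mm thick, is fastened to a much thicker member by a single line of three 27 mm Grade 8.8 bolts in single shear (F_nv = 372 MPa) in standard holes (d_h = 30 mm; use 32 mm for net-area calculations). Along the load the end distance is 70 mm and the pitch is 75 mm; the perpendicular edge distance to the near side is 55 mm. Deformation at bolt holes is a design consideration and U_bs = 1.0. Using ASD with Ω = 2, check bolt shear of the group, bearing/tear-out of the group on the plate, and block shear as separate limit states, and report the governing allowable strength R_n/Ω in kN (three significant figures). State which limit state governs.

Bolt shear: A_b = π·27²/4 = 572.6 mm²; R_n = 372 × 572.6 × 3 × 1 / 1000 = 639 kN → 639 / 2 = 319 kN.
Bearing: edge l_c = 55, r_n = 167.2 kN; interior l_c = 45, r_n = 139.3 kN; R_n = 167.2 + 2·139.3 = 445.8 kN → 223 kN.
Block shear: A_gv = 1320, A_nv = 840, A_nt = 234 mm²; R_n = min(0.6F_uA_nv, 0.6F_yA_gv) + U_bs·F_u·A_nt = 317.3 kN → 159 kN.
Block shear governs: 159 kN.

159 kN (block shear governs)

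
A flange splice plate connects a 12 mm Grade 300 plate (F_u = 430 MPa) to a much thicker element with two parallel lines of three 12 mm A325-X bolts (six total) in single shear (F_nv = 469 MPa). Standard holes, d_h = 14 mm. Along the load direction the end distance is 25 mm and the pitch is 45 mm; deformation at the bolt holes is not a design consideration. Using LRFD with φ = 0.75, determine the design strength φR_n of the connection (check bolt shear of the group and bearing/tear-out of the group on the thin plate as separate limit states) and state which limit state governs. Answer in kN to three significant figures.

Bolt shear: A_b = π·12²/4 = 113.1 mm²; R_n = 469 × 113.1 × 6 × 1 / 1000 = 318.3 kN → 0.75 × 318.3 = 239 kN.
Bearing (1.5 l_c t F_u ≤ 3.0 d t F_u): upper limit = 3.0·12·12·430 / 1000 = 185.8 kN.
  Edge l_c = 25 − 14/2 = 18 → r_n = 139.3 kN; interior l_c = 45 − 14 = 31 → r_n = 185.8 kN.
  R_n,bearing = 2·139.3 + 4·185.8 = 1022 kN → 0.75 × 1022 = 766 kN.
Bolt shear governs: 239 kN.

239 kN (bolt shear governs)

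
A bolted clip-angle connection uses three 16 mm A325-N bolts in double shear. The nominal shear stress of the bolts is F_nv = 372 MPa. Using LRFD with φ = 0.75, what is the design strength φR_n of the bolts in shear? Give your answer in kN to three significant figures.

337 kN

A_b = π × 16² / 4 = 201.1 mm².
R_n = F_nv · A_b · n · n_s = 372 × 201.1 × 3 × 2 / 1000 = 448.8 kN.
Design strength φR_n = 0.75 × 448.8 = 337 kN.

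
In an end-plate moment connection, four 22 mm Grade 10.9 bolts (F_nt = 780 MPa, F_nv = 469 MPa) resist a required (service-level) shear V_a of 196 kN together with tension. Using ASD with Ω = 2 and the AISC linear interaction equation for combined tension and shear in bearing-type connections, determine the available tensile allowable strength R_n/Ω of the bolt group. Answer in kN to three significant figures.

445 kN

A_b = π·22²/4 = 380.1 mm²; f_rv = 196 × 1000 / (4 × 380.1) = 128.9 MPa.
F'_nt = 1.3 F_nt − (Ω F_nt / F_nv) f_rv = 1.3·780 − (2·780/469)·128.9 = 585.2 MPa, capped at F_nt → F'_nt = 585.2 MPa.
R_n = F'_nt · A_b · n = 585.2 × 380.1 × 4 / 1000 = 889.9 kN.
Allowable strength R_n/Ω = 889.9 / 2 = 445 kN.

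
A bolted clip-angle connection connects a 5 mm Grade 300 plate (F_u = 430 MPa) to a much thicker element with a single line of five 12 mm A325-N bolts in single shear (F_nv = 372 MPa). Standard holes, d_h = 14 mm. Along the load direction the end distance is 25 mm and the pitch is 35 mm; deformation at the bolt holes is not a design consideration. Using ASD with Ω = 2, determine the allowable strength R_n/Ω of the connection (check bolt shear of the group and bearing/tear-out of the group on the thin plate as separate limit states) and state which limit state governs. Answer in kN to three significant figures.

Bolt shear: A_b = π·12²/4 = 113.1 mm²; R_n = 372 × 113.1 × 5 × 1 / 1000 = 210.4 kN → 210.4 / 2 = 105 kN.
Bearing (1.5 l_c t F_u ≤ 3.0 d t F_u): upper limit = 3.0·12·5·430 / 1000 = 77.4 kN.
  Edge l_c = 25 − 14/2 = 18 → r_n = 58.05 kN; interior l_c = 35 − 14 = 21 → r_n = 67.72 kN.
  R_n,bearing = 1·58.05 + 4·67.72 = 328.9 kN → 328.9 / 2 = 164 kN.
Bolt shear governs: 105 kN.

105 kN (bolt shear governs)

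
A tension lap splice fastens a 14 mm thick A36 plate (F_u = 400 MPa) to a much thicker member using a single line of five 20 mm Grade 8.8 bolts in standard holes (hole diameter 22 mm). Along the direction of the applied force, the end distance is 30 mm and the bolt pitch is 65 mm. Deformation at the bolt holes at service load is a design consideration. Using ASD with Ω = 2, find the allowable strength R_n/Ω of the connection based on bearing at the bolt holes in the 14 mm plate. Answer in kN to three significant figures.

601 kN

Per bolt r_n = 1.2 l_c t F_u ≤ 2.4 d t F_u; upper limit = 2.4 × 20 × 14 × 400 / 1000 = 268.8 kN.
Edge bolt: l_c = 30 − 22/2 = 19 mm → 1.2 × 19 × 14 × 400 / 1000 = 127.7 → r_n = 127.7 kN.
Interior bolts: l_c = 65 − 22 = 43 mm → 1.2 × 43 × 14 × 400 / 1000 = 289 → r_n = 268.8 kN.
R_n = 1 × 127.7 + 4 × 268.8 = 1203 kN.
Allowable strength R_n/Ω = 1203 / 2 = 601 kN.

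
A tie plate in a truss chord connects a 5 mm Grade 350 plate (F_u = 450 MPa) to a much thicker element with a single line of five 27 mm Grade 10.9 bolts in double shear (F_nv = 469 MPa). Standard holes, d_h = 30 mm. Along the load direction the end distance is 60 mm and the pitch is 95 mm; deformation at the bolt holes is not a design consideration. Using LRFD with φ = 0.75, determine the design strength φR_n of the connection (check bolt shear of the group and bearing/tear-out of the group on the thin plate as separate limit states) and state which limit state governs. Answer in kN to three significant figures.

661 kN (bearing governs)

Bolt shear: A_b = π·27²/4 = 572.6 mm²; R_n = 469 × 572.6 × 5 × 2 / 1000 = 2685 kN → 0.75 × 2685 = 2010 kN.
Bearing (1.5 l_c t F_u ≤ 3.0 d t F_u): upper limit = 3.0·27·5·450 / 1000 = 182.2 kN.
  Edge l_c = 60 − 30/2 = 45 → r_n = 151.9 kN; interior l_c = 95 − 30 = 65 → r_n = 182.2 kN.
  R_n,bearing = 1·151.9 + 4·182.2 = 880.9 kN → 0.75 × 880.9 = 661 kN.
Bearing governs: 661 kN.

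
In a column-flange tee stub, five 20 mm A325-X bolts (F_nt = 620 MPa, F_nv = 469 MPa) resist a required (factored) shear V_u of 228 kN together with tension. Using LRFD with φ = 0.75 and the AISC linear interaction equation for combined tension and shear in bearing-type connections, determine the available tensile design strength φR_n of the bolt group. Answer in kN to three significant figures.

648 kN

A_b = π·20²/4 = 314.2 mm²; f_rv = 228 × 1000 / (5 × 314.2) = 145.1 MPa.
F'_nt = 1.3 F_nt − (F_nt / φF_nv) f_rv = 1.3·620 − (620/(0.75·469))·145.1 = 550.2 MPa, capped at F_nt → F'_nt = 550.2 MPa.
R_n = F'_nt · A_b · n = 550.2 × 314.2 × 5 / 1000 = 864.2 kN.
Design strength φR_n = 0.75 × 864.2 = 648 kN.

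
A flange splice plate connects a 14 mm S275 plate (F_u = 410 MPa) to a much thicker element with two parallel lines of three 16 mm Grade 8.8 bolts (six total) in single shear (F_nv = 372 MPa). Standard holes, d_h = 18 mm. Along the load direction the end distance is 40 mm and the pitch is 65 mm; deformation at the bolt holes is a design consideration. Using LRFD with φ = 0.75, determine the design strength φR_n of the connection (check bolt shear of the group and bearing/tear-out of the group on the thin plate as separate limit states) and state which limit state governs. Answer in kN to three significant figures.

337 kN (bolt shear governs)

Bolt shear: A_b = π·16²/4 = 201.1 mm²; R_n = 372 × 201.1 × 6 × 1 / 1000 = 448.8 kN → 0.75 × 448.8 = 337 kN.
Bearing (1.2 l_c t F_u ≤ 2.4 d t F_u): upper limit = 2.4·16·14·410 / 1000 = 220.4 kN.
  Edge l_c = 40 − 18/2 = 31 → r_n = 213.5 kN; interior l_c = 65 − 18 = 47 → r_n = 220.4 kN.
  R_n,bearing = 2·213.5 + 4·220.4 = 1309 kN → 0.75 × 1309 = 982 kN.
Bolt shear governs: 337 kN.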